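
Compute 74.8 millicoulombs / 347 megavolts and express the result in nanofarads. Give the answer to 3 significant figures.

(74.8 × 10⁻³) / (347 × 10⁶) = 0.21556 × 10⁻⁹ F

0.216 nanofarads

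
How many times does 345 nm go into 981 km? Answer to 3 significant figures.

(981 × 10^3) / (345 × 10^-9) = 2.843 × 10^12

2840000000000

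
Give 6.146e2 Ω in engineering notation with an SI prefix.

= 614.6 Ω; mantissa already in [1, 1000).

614.6 Ω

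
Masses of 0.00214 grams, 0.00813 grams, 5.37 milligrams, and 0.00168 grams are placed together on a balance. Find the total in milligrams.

In milligrams:
  0.00214 grams = 0.00214 × 10³ milligrams = 2.14
  0.00813 grams = 0.00813 × 10³ milligrams = 8.13
  5.37 milligrams → 5.37
  0.00168 grams = 0.00168 × 10³ milligrams = 1.68
Sum: 2.14 + 8.13 + 5.37 + 1.68 = 17.32

17.32 milligrams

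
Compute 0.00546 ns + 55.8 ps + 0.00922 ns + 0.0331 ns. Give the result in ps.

In ps:
  0.00546 ns = 0.00546e3 ps = 5.46
  55.8 ps → 55.8
  0.00922 ns = 0.00922e3 ps = 9.22
  0.0331 ns = 0.0331e3 ps = 33.1
Sum: 5.46 + 55.8 + 9.22 + 33.1 = 103.58

103.58 ps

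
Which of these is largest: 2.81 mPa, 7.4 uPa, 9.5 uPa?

2.81 mPa

2.81 mPa = 0.00281 Pa
7.4 uPa = 0.0000074 Pa
9.5 uPa = 0.0000095 Pa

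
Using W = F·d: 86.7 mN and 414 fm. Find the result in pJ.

0.0358938 pJ

86.7e-3 × 414e-15 = 35893.8e-18 J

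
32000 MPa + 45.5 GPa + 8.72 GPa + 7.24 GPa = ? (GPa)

In GPa:
  32000 MPa = 32000 × 10⁻³ GPa = 32
  45.5 GPa → 45.5
  8.72 GPa → 8.72
  7.24 GPa → 7.24
Sum: 32 + 45.5 + 8.72 + 7.24 = 93.46

93.46 GPa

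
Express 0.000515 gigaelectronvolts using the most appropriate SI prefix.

= 515 × 10³ electronvolts; 10³ is kilo.

515 kiloelectronvolts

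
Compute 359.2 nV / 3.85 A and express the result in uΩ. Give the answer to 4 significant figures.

(359.2 × 10⁻⁹) / (3.85) = 93.2987 × 10⁻⁹ Ω

0.09330 uΩ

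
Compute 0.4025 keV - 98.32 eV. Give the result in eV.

In eV:
  0.4025 keV = 0.4025e3 eV = 402.5
  98.32 eV → 98.32
Difference: 402.5 - 98.32 = 304.18

304.18 eV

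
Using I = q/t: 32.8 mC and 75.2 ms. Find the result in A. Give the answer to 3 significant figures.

0.436 A

(32.8 × 10^-3) / (75.2 × 10^-3) = 0.43617 A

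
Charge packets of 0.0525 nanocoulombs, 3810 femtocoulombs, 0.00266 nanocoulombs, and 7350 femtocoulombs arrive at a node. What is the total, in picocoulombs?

In picocoulombs:
  0.0525 nanocoulombs = 0.0525 × 10³ picocoulombs = 52.5
  3810 femtocoulombs = 3810 × 10⁻³ picocoulombs = 3.81
  0.00266 nanocoulombs = 0.00266 × 10³ picocoulombs = 2.66
  7350 femtocoulombs = 7350 × 10⁻³ picocoulombs = 7.35
Sum: 52.5 + 3.81 + 2.66 + 7.35 = 66.32

66.32 picocoulombs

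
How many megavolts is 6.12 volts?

0.00000612 megavolts

(no prefix) = 10⁰, mega = 10⁶; factor is 10⁻⁶.
6.12 × 10⁻⁶ = 0.00000612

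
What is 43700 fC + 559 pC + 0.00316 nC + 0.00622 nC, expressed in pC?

In pC:
  43700 fC = 43700 × 10⁻³ pC = 43.7
  559 pC → 559
  0.00316 nC = 0.00316 × 10³ pC = 3.16
  0.00622 nC = 0.00622 × 10³ pC = 6.22
Sum: 43.7 + 559 + 3.16 + 6.22 = 612.08

612.08 pC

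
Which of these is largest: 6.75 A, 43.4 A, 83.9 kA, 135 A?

6.75 A = 6.75 A
43.4 A = 43.4 A
83.9 kA = 83900 A
135 A = 135 A

83.9 kA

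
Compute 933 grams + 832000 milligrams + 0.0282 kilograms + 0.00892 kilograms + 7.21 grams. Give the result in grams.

1809.33 grams

In grams:
  933 grams → 933
  832000 milligrams = 832000 × 10⁻³ grams = 832
  0.0282 kilograms = 0.0282 × 10³ grams = 28.2
  0.00892 kilograms = 0.00892 × 10³ grams = 8.92
  7.21 grams → 7.21
Sum: 933 + 832 + 28.2 + 8.92 + 7.21 = 1809.33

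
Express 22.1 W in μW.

(no prefix) = 1e0, micro = 1e-6; factor is 1e6.
22.1 × 1e6 = 22100000

22100000 μW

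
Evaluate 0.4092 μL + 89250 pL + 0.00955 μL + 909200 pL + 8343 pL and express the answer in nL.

In nL:
  0.4092 μL = 0.4092 × 10^3 nL = 409.2
  89250 pL = 89250 × 10^-3 nL = 89.25
  0.00955 μL = 0.00955 × 10^3 nL = 9.55
  909200 pL = 909200 × 10^-3 nL = 909.2
  8343 pL = 8343 × 10^-3 nL = 8.343
Sum: 409.2 + 89.25 + 9.55 + 909.2 + 8.343 = 1425.543

1425.543 nL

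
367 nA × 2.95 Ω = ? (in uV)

1.08265 uV

367 × 10⁻⁹ × 2.95 = 1082.65 × 10⁻⁹ V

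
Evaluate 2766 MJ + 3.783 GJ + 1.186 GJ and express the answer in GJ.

7.735 GJ

In GJ:
  2766 MJ = 2766e-3 GJ = 2.766
  3.783 GJ → 3.783
  1.186 GJ → 1.186
Sum: 2.766 + 3.783 + 1.186 = 7.735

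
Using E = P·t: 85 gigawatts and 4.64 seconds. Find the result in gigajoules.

85 × 10^9 × 4.64 = 394.4 × 10^9 J

394.4 gigajoules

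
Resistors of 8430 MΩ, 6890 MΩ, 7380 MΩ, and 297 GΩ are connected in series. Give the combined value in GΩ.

In GΩ:
  8430 MΩ = 8430 × 10⁻³ GΩ = 8.43
  6890 MΩ = 6890 × 10⁻³ GΩ = 6.89
  7380 MΩ = 7380 × 10⁻³ GΩ = 7.38
  297 GΩ → 297
Sum: 8.43 + 6.89 + 7.38 + 297 = 319.7

319.7 GΩ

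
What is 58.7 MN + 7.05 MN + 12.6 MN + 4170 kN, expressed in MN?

82.52 MN

In MN:
  58.7 MN → 58.7
  7.05 MN → 7.05
  12.6 MN → 12.6
  4170 kN = 4170e-3 MN = 4.17
Sum: 58.7 + 7.05 + 12.6 + 4.17 = 82.52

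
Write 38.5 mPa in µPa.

38500 µPa

milli = 10⁻³, micro = 10⁻⁶; factor is 10³.
38.5 × 10³ = 38500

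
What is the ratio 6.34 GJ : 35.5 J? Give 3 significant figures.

179000000

(6.34 × 10^9) / (35.5) = 0.1786 × 10^9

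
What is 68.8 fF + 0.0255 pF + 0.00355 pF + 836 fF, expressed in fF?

933.85 fF

In fF:
  68.8 fF → 68.8
  0.0255 pF = 0.0255e3 fF = 25.5
  0.00355 pF = 0.00355e3 fF = 3.55
  836 fF → 836
Sum: 68.8 + 25.5 + 3.55 + 836 = 933.85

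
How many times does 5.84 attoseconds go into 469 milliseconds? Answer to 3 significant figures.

80300000000000000

(469 × 10⁻³) / (5.84 × 10⁻¹⁸) = 80.31 × 10¹⁵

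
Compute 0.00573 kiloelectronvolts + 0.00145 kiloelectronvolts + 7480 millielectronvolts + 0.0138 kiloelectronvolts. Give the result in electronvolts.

28.46 electronvolts

In electronvolts:
  0.00573 kiloelectronvolts = 0.00573e3 electronvolts = 5.73
  0.00145 kiloelectronvolts = 0.00145e3 electronvolts = 1.45
  7480 millielectronvolts = 7480e-3 electronvolts = 7.48
  0.0138 kiloelectronvolts = 0.0138e3 electronvolts = 13.8
Sum: 5.73 + 1.45 + 7.48 + 13.8 = 28.46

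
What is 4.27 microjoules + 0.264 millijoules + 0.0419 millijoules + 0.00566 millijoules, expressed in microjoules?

315.83 microjoules

In microjoules:
  4.27 microjoules → 4.27
  0.264 millijoules = 0.264 × 10^3 microjoules = 264
  0.0419 millijoules = 0.0419 × 10^3 microjoules = 41.9
  0.00566 millijoules = 0.00566 × 10^3 microjoules = 5.66
Sum: 4.27 + 264 + 41.9 + 5.66 = 315.83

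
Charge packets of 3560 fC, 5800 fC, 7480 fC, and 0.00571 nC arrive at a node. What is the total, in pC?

In pC:
  3560 fC = 3560 × 10^-3 pC = 3.56
  5800 fC = 5800 × 10^-3 pC = 5.8
  7480 fC = 7480 × 10^-3 pC = 7.48
  0.00571 nC = 0.00571 × 10^3 pC = 5.71
Sum: 3.56 + 5.8 + 7.48 + 5.71 = 22.55

22.55 pC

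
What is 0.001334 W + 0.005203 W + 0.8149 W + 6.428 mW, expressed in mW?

827.865 mW

In mW:
  0.001334 W = 0.001334 × 10³ mW = 1.334
  0.005203 W = 0.005203 × 10³ mW = 5.203
  0.8149 W = 0.8149 × 10³ mW = 814.9
  6.428 mW → 6.428
Sum: 1.334 + 5.203 + 814.9 + 6.428 = 827.865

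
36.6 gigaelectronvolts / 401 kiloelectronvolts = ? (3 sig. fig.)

91300

(36.6e9) / (401e3) = 0.09127e6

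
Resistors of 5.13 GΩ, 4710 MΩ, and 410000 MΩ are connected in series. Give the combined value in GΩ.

419.84 GΩ

In GΩ:
  5.13 GΩ → 5.13
  4710 MΩ = 4710 × 10^-3 GΩ = 4.71
  410000 MΩ = 410000 × 10^-3 GΩ = 410
Sum: 5.13 + 4.71 + 410 = 419.84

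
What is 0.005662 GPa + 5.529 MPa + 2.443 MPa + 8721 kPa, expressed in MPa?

In MPa:
  0.005662 GPa = 0.005662 × 10^3 MPa = 5.662
  5.529 MPa → 5.529
  2.443 MPa → 2.443
  8721 kPa = 8721 × 10^-3 MPa = 8.721
Sum: 5.662 + 5.529 + 2.443 + 8.721 = 22.355

22.355 MPa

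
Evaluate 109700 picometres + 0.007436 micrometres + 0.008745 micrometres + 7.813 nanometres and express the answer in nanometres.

In nanometres:
  109700 picometres = 109700e-3 nanometres = 109.7
  0.007436 micrometres = 0.007436e3 nanometres = 7.436
  0.008745 micrometres = 0.008745e3 nanometres = 8.745
  7.813 nanometres → 7.813
Sum: 109.7 + 7.436 + 8.745 + 7.813 = 133.694

133.694 nanometres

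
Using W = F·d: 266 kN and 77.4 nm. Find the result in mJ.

266e3 × 77.4e-9 = 20588.4e-6 J

20.5884 mJ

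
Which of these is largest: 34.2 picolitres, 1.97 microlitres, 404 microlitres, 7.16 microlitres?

34.2 picolitres = 0.0000000000342 litres
1.97 microlitres = 0.00000197 litres
404 microlitres = 0.000404 litres
7.16 microlitres = 0.00000716 litres

404 microlitres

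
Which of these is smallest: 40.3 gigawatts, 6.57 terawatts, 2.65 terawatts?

40.3 gigawatts

40.3 gigawatts = 40300000000 watts
6.57 terawatts = 6570000000000 watts
2.65 terawatts = 2650000000000 watts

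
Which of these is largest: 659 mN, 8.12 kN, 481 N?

659 mN = 0.659 N
8.12 kN = 8120 N
481 N = 481 N

8.12 kN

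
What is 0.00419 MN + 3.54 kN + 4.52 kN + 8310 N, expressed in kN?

In kN:
  0.00419 MN = 0.00419 × 10³ kN = 4.19
  3.54 kN → 3.54
  4.52 kN → 4.52
  8310 N = 8310 × 10⁻³ kN = 8.31
Sum: 4.19 + 3.54 + 4.52 + 8.31 = 20.56

20.56 kN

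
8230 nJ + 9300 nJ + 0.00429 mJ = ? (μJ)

In μJ:
  8230 nJ = 8230 × 10^-3 μJ = 8.23
  9300 nJ = 9300 × 10^-3 μJ = 9.3
  0.00429 mJ = 0.00429 × 10^3 μJ = 4.29
Sum: 8.23 + 9.3 + 4.29 = 21.82

21.82 μJ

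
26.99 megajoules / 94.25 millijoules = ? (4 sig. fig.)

286400000

(26.99 × 10⁶) / (94.25 × 10⁻³) = 0.28637 × 10⁹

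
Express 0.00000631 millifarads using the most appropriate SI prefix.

= 6.31e-9 farads; 1e-9 is nano.

6.31 nanofarads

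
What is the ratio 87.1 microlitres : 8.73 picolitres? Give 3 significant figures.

(87.1 × 10⁻⁶) / (8.73 × 10⁻¹²) = 9.977 × 10⁶

9980000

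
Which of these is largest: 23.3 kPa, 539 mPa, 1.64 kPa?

23.3 kPa

23.3 kPa = 23300 Pa
539 mPa = 0.539 Pa
1.64 kPa = 1640 Pa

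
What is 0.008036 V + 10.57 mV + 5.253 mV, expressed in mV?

In mV:
  0.008036 V = 0.008036 × 10^3 mV = 8.036
  10.57 mV → 10.57
  5.253 mV → 5.253
Sum: 8.036 + 10.57 + 5.253 = 23.859

23.859 mV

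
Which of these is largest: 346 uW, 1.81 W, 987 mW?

1.81 W

346 uW = 0.000346 W
1.81 W = 1.81 W
987 mW = 0.987 W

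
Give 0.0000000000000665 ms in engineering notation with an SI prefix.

66.5 as

= 66.5 × 10^-18 s; 10^-18 is atto.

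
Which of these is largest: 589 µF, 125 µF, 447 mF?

447 mF

589 µF = 0.000589 F
125 µF = 0.000125 F
447 mF = 0.447 F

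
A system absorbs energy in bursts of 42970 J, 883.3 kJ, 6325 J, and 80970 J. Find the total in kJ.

1013.565 kJ

In kJ:
  42970 J = 42970 × 10⁻³ kJ = 42.97
  883.3 kJ → 883.3
  6325 J = 6325 × 10⁻³ kJ = 6.325
  80970 J = 80970 × 10⁻³ kJ = 80.97
Sum: 42.97 + 883.3 + 6.325 + 80.97 = 1013.565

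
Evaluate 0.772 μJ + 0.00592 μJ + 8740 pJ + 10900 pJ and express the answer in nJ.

797.56 nJ

In nJ:
  0.772 μJ = 0.772e3 nJ = 772
  0.00592 μJ = 0.00592e3 nJ = 5.92
  8740 pJ = 8740e-3 nJ = 8.74
  10900 pJ = 10900e-3 nJ = 10.9
Sum: 772 + 5.92 + 8.74 + 10.9 = 797.56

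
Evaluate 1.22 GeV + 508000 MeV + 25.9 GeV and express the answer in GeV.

535.12 GeV

In GeV:
  1.22 GeV → 1.22
  508000 MeV = 508000 × 10⁻³ GeV = 508
  25.9 GeV → 25.9
Sum: 1.22 + 508 + 25.9 = 535.12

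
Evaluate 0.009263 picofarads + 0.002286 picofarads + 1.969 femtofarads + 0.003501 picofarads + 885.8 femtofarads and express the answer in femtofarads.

In femtofarads:
  0.009263 picofarads = 0.009263 × 10³ femtofarads = 9.263
  0.002286 picofarads = 0.002286 × 10³ femtofarads = 2.286
  1.969 femtofarads → 1.969
  0.003501 picofarads = 0.003501 × 10³ femtofarads = 3.501
  885.8 femtofarads → 885.8
Sum: 9.263 + 2.286 + 1.969 + 3.501 + 885.8 = 902.819

902.819 femtofarads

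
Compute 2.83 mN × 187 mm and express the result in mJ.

2.83 × 10^-3 × 187 × 10^-3 = 529.21 × 10^-6 J

0.52921 mJ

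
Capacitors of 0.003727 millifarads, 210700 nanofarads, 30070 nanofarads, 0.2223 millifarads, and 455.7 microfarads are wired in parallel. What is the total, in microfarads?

In microfarads:
  0.003727 millifarads = 0.003727 × 10³ microfarads = 3.727
  210700 nanofarads = 210700 × 10⁻³ microfarads = 210.7
  30070 nanofarads = 30070 × 10⁻³ microfarads = 30.07
  0.2223 millifarads = 0.2223 × 10³ microfarads = 222.3
  455.7 microfarads → 455.7
Sum: 3.727 + 210.7 + 30.07 + 222.3 + 455.7 = 922.497

922.497 microfarads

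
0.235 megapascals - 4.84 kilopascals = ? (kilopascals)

In kilopascals:
  0.235 megapascals = 0.235 × 10³ kilopascals = 235
  4.84 kilopascals → 4.84
Difference: 235 - 4.84 = 230.16

230.16 kilopascals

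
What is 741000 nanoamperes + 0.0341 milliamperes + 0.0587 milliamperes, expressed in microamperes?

833.8 microamperes

In microamperes:
  741000 nanoamperes = 741000 × 10^-3 microamperes = 741
  0.0341 milliamperes = 0.0341 × 10^3 microamperes = 34.1
  0.0587 milliamperes = 0.0587 × 10^3 microamperes = 58.7
Sum: 741 + 34.1 + 58.7 = 833.8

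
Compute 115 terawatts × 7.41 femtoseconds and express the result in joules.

0.85215 joules

115 × 10^12 × 7.41 × 10^-15 = 852.15 × 10^-3 J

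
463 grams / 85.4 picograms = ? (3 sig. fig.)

5420000000000

(463) / (85.4 × 10^-12) = 5.422 × 10^12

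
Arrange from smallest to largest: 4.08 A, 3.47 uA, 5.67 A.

3.47 uA < 4.08 A < 5.67 A

4.08 A = 4.08 A
3.47 uA = 0.00000347 A
5.67 A = 5.67 A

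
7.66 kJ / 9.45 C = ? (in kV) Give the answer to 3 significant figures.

(7.66 × 10^3) / (9.45) = 0.81058 × 10^3 V

0.811 kV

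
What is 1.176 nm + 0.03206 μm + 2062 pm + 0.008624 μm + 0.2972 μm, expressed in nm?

In nm:
  1.176 nm → 1.176
  0.03206 μm = 0.03206e3 nm = 32.06
  2062 pm = 2062e-3 nm = 2.062
  0.008624 μm = 0.008624e3 nm = 8.624
  0.2972 μm = 0.2972e3 nm = 297.2
Sum: 1.176 + 32.06 + 2.062 + 8.624 + 297.2 = 341.122

341.122 nm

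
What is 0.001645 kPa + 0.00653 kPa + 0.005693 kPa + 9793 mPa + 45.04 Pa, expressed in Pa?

68.701 Pa

In Pa:
  0.001645 kPa = 0.001645 × 10^3 Pa = 1.645
  0.00653 kPa = 0.00653 × 10^3 Pa = 6.53
  0.005693 kPa = 0.005693 × 10^3 Pa = 5.693
  9793 mPa = 9793 × 10^-3 Pa = 9.793
  45.04 Pa → 45.04
Sum: 1.645 + 6.53 + 5.693 + 9.793 + 45.04 = 68.701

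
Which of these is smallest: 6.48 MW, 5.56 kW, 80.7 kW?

6.48 MW = 6480000 W
5.56 kW = 5560 W
80.7 kW = 80700 W

5.56 kW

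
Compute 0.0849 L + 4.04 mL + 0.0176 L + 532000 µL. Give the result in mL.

In mL:
  0.0849 L = 0.0849 × 10³ mL = 84.9
  4.04 mL → 4.04
  0.0176 L = 0.0176 × 10³ mL = 17.6
  532000 µL = 532000 × 10⁻³ mL = 532
Sum: 84.9 + 4.04 + 17.6 + 532 = 638.54

638.54 mL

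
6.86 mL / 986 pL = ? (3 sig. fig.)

(6.86e-3) / (986e-12) = 0.006957e9

6960000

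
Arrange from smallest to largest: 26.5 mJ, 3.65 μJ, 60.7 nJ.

26.5 mJ = 0.0265 J
3.65 μJ = 0.00000365 J
60.7 nJ = 0.0000000607 J

60.7 nJ < 3.65 μJ < 26.5 mJ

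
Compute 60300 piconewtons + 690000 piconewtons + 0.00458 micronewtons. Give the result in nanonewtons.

754.88 nanonewtons

In nanonewtons:
  60300 piconewtons = 60300e-3 nanonewtons = 60.3
  690000 piconewtons = 690000e-3 nanonewtons = 690
  0.00458 micronewtons = 0.00458e3 nanonewtons = 4.58
Sum: 60.3 + 690 + 4.58 = 754.88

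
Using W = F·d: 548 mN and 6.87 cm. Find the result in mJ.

548 × 10⁻³ × 6.87 × 10⁻² = 3764.76 × 10⁻⁵ J

37.6476 mJ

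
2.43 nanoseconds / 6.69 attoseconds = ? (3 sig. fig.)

(2.43 × 10⁻⁹) / (6.69 × 10⁻¹⁸) = 0.3632 × 10⁹

363000000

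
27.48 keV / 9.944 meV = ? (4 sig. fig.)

(27.48 × 10^3) / (9.944 × 10^-3) = 2.7635 × 10^6

2763000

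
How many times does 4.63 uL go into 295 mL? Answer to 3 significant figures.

(295 × 10^-3) / (4.63 × 10^-6) = 63.71 × 10^3

63700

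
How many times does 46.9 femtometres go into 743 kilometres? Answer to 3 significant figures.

15800000000000000000

(743e3) / (46.9e-15) = 15.84e18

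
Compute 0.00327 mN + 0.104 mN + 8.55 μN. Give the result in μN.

In μN:
  0.00327 mN = 0.00327 × 10³ μN = 3.27
  0.104 mN = 0.104 × 10³ μN = 104
  8.55 μN → 8.55
Sum: 3.27 + 104 + 8.55 = 115.82

115.82 μN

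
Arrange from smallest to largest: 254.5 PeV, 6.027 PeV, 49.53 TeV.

254.5 PeV = 254500000000000000 eV
6.027 PeV = 6027000000000000 eV
49.53 TeV = 49530000000000 eV

49.53 TeV < 6.027 PeV < 254.5 PeV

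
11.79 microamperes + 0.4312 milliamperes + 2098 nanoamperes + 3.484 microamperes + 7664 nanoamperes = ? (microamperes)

456.236 microamperes

In microamperes:
  11.79 microamperes → 11.79
  0.4312 milliamperes = 0.4312e3 microamperes = 431.2
  2098 nanoamperes = 2098e-3 microamperes = 2.098
  3.484 microamperes → 3.484
  7664 nanoamperes = 7664e-3 microamperes = 7.664
Sum: 11.79 + 431.2 + 2.098 + 3.484 + 7.664 = 456.236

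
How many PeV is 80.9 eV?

0.0000000000000809 PeV

(no prefix) = 10^0, peta = 10^15; factor is 10^-15.
80.9 × 10^-15 = 0.0000000000000809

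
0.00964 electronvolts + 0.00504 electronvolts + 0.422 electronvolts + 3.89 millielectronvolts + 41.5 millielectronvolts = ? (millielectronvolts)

In millielectronvolts:
  0.00964 electronvolts = 0.00964 × 10^3 millielectronvolts = 9.64
  0.00504 electronvolts = 0.00504 × 10^3 millielectronvolts = 5.04
  0.422 electronvolts = 0.422 × 10^3 millielectronvolts = 422
  3.89 millielectronvolts → 3.89
  41.5 millielectronvolts → 41.5
Sum: 9.64 + 5.04 + 422 + 3.89 + 41.5 = 482.07

482.07 millielectronvolts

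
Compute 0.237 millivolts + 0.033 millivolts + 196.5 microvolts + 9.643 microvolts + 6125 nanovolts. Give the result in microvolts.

482.268 microvolts

In microvolts:
  0.237 millivolts = 0.237 × 10³ microvolts = 237
  0.033 millivolts = 0.033 × 10³ microvolts = 33
  196.5 microvolts → 196.5
  9.643 microvolts → 9.643
  6125 nanovolts = 6125 × 10⁻³ microvolts = 6.125
Sum: 237 + 33 + 196.5 + 9.643 + 6.125 = 482.268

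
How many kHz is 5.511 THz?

tera = 1e12, kilo = 1e3; factor is 1e9.
5.511 × 1e9 = 5511000000

5511000000 kHz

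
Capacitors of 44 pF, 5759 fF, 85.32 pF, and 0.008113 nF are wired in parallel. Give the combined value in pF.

143.192 pF

In pF:
  44 pF → 44
  5759 fF = 5759 × 10^-3 pF = 5.759
  85.32 pF → 85.32
  0.008113 nF = 0.008113 × 10^3 pF = 8.113
Sum: 44 + 5.759 + 85.32 + 8.113 = 143.192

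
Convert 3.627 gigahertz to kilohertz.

3627000 kilohertz

giga = 10^9, kilo = 10^3; factor is 10^6.
3.627 × 10^6 = 3627000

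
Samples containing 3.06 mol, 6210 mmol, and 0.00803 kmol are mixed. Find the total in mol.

In mol:
  3.06 mol → 3.06
  6210 mmol = 6210 × 10⁻³ mol = 6.21
  0.00803 kmol = 0.00803 × 10³ mol = 8.03
Sum: 3.06 + 6.21 + 8.03 = 17.3

17.3 mol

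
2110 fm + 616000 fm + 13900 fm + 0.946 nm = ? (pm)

1578.01 pm

In pm:
  2110 fm = 2110 × 10⁻³ pm = 2.11
  616000 fm = 616000 × 10⁻³ pm = 616
  13900 fm = 13900 × 10⁻³ pm = 13.9
  0.946 nm = 0.946 × 10³ pm = 946
Sum: 2.11 + 616 + 13.9 + 946 = 1578.01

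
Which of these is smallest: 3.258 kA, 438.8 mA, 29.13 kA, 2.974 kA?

438.8 mA

3.258 kA = 3258 A
438.8 mA = 0.4388 A
29.13 kA = 29130 A
2.974 kA = 2974 A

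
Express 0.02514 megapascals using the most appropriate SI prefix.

= 25.14e3 pascals; 1e3 is kilo.

25.14 kilopascals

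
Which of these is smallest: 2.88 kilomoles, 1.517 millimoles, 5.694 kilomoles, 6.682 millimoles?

1.517 millimoles

2.88 kilomoles = 2880 moles
1.517 millimoles = 0.001517 moles
5.694 kilomoles = 5694 moles
6.682 millimoles = 0.006682 moles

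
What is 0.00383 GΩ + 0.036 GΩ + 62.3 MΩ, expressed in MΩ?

102.13 MΩ

In MΩ:
  0.00383 GΩ = 0.00383e3 MΩ = 3.83
  0.036 GΩ = 0.036e3 MΩ = 36
  62.3 MΩ → 62.3
Sum: 3.83 + 36 + 62.3 = 102.13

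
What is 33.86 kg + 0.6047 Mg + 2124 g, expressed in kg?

In kg:
  33.86 kg → 33.86
  0.6047 Mg = 0.6047 × 10³ kg = 604.7
  2124 g = 2124 × 10⁻³ kg = 2.124
Sum: 33.86 + 604.7 + 2.124 = 640.684

640.684 kg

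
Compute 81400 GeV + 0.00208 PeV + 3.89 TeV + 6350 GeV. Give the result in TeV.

In TeV:
  81400 GeV = 81400 × 10⁻³ TeV = 81.4
  0.00208 PeV = 0.00208 × 10³ TeV = 2.08
  3.89 TeV → 3.89
  6350 GeV = 6350 × 10⁻³ TeV = 6.35
Sum: 81.4 + 2.08 + 3.89 + 6.35 = 93.72

93.72 TeV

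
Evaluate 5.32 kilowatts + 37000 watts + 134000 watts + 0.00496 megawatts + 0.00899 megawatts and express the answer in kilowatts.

In kilowatts:
  5.32 kilowatts → 5.32
  37000 watts = 37000 × 10⁻³ kilowatts = 37
  134000 watts = 134000 × 10⁻³ kilowatts = 134
  0.00496 megawatts = 0.00496 × 10³ kilowatts = 4.96
  0.00899 megawatts = 0.00899 × 10³ kilowatts = 8.99
Sum: 5.32 + 37 + 134 + 4.96 + 8.99 = 190.27

190.27 kilowatts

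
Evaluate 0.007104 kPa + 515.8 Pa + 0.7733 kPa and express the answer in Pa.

In Pa:
  0.007104 kPa = 0.007104 × 10^3 Pa = 7.104
  515.8 Pa → 515.8
  0.7733 kPa = 0.7733 × 10^3 Pa = 773.3
Sum: 7.104 + 515.8 + 773.3 = 1296.204

1296.204 Pa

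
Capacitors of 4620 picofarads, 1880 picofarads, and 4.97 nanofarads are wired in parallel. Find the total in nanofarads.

In nanofarads:
  4620 picofarads = 4620 × 10⁻³ nanofarads = 4.62
  1880 picofarads = 1880 × 10⁻³ nanofarads = 1.88
  4.97 nanofarads → 4.97
Sum: 4.62 + 1.88 + 4.97 = 11.47

11.47 nanofarads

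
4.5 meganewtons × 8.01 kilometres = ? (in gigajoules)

36.045 gigajoules

4.5 × 10⁶ × 8.01 × 10³ = 36.045 × 10⁹ J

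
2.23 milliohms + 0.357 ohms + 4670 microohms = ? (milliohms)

In milliohms:
  2.23 milliohms → 2.23
  0.357 ohms = 0.357e3 milliohms = 357
  4670 microohms = 4670e-3 milliohms = 4.67
Sum: 2.23 + 357 + 4.67 = 363.9

363.9 milliohms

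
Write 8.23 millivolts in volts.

0.00823 volts

milli = 10^-3, (no prefix) = 10^0; factor is 10^-3.
8.23 × 10^-3 = 0.00823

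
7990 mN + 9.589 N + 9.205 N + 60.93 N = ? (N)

In N:
  7990 mN = 7990e-3 N = 7.99
  9.589 N → 9.589
  9.205 N → 9.205
  60.93 N → 60.93
Sum: 7.99 + 9.589 + 9.205 + 60.93 = 87.714

87.714 N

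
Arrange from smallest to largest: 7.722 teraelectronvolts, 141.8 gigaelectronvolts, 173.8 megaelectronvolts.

173.8 megaelectronvolts < 141.8 gigaelectronvolts < 7.722 teraelectronvolts

7.722 teraelectronvolts = 7722000000000 electronvolts
141.8 gigaelectronvolts = 141800000000 electronvolts
173.8 megaelectronvolts = 173800000 electronvolts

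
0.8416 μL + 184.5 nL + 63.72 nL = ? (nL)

In nL:
  0.8416 μL = 0.8416e3 nL = 841.6
  184.5 nL → 184.5
  63.72 nL → 63.72
Sum: 841.6 + 184.5 + 63.72 = 1089.82

1089.82 nL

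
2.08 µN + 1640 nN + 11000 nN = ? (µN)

14.72 µN

In µN:
  2.08 µN → 2.08
  1640 nN = 1640e-3 µN = 1.64
  11000 nN = 11000e-3 µN = 11
Sum: 2.08 + 1.64 + 11 = 14.72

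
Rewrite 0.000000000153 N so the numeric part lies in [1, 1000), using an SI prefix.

153 pN

= 153e-12 N; 1e-12 is pico.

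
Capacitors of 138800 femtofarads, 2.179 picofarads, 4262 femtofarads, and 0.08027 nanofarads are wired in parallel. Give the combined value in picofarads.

225.511 picofarads

In picofarads:
  138800 femtofarads = 138800 × 10^-3 picofarads = 138.8
  2.179 picofarads → 2.179
  4262 femtofarads = 4262 × 10^-3 picofarads = 4.262
  0.08027 nanofarads = 0.08027 × 10^3 picofarads = 80.27
Sum: 138.8 + 2.179 + 4.262 + 80.27 = 225.511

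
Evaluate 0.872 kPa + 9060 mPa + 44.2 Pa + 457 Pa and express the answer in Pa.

1382.26 Pa

In Pa:
  0.872 kPa = 0.872 × 10³ Pa = 872
  9060 mPa = 9060 × 10⁻³ Pa = 9.06
  44.2 Pa → 44.2
  457 Pa → 457
Sum: 872 + 9.06 + 44.2 + 457 = 1382.26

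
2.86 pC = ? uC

0.00000286 uC

pico = 1e-12, micro = 1e-6; factor is 1e-6.
2.86 × 1e-6 = 0.00000286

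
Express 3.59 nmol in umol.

0.00359 umol

nano = 10^-9, micro = 10^-6; factor is 10^-3.
3.59 × 10^-3 = 0.00359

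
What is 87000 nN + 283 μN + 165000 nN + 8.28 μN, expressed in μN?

543.28 μN

In μN:
  87000 nN = 87000 × 10⁻³ μN = 87
  283 μN → 283
  165000 nN = 165000 × 10⁻³ μN = 165
  8.28 μN → 8.28
Sum: 87 + 283 + 165 + 8.28 = 543.28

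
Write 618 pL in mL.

0.000000618 mL

pico = 10^-12, milli = 10^-3; factor is 10^-9.
618 × 10^-9 = 0.000000618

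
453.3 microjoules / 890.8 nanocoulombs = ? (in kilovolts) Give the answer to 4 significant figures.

0.5089 kilovolts

(453.3e-6) / (890.8e-9) = 0.508868e3 V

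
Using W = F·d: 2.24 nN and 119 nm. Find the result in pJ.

0.00026656 pJ

2.24 × 10^-9 × 119 × 10^-9 = 266.56 × 10^-18 J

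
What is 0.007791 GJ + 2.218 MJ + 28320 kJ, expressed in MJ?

38.329 MJ

In MJ:
  0.007791 GJ = 0.007791 × 10³ MJ = 7.791
  2.218 MJ → 2.218
  28320 kJ = 28320 × 10⁻³ MJ = 28.32
Sum: 7.791 + 2.218 + 28.32 = 38.329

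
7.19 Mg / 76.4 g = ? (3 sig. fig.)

94100

(7.19 × 10⁶) / (76.4) = 0.09411 × 10⁶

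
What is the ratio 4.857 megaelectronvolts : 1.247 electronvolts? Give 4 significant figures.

3895000

(4.857e6) / (1.247) = 3.8949e6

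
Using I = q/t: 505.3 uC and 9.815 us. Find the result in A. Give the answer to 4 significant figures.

(505.3 × 10^-6) / (9.815 × 10^-6) = 51.4824 A

51.48 A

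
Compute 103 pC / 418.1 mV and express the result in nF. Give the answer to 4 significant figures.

(103e-12) / (418.1e-3) = 0.246353e-9 F

0.2464 nF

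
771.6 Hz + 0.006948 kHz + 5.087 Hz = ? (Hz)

783.635 Hz

In Hz:
  771.6 Hz → 771.6
  0.006948 kHz = 0.006948e3 Hz = 6.948
  5.087 Hz → 5.087
Sum: 771.6 + 6.948 + 5.087 = 783.635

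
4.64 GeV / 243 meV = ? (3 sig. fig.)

(4.64 × 10⁹) / (243 × 10⁻³) = 0.01909 × 10¹²

19100000000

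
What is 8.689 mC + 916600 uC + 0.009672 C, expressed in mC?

In mC:
  8.689 mC → 8.689
  916600 uC = 916600e-3 mC = 916.6
  0.009672 C = 0.009672e3 mC = 9.672
Sum: 8.689 + 916.6 + 9.672 = 934.961

934.961 mC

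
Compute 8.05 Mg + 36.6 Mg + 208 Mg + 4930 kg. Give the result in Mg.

In Mg:
  8.05 Mg → 8.05
  36.6 Mg → 36.6
  208 Mg → 208
  4930 kg = 4930 × 10⁻³ Mg = 4.93
Sum: 8.05 + 36.6 + 208 + 4.93 = 257.58

257.58 Mg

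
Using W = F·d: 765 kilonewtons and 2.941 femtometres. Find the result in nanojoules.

765e3 × 2.941e-15 = 2249.865e-12 J

2.249865 nanojoules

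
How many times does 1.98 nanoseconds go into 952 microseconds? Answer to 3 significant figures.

481000

(952e-6) / (1.98e-9) = 480.8e3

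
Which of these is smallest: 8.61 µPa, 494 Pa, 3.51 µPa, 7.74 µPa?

3.51 µPa

8.61 µPa = 0.00000861 Pa
494 Pa = 494 Pa
3.51 µPa = 0.00000351 Pa
7.74 µPa = 0.00000774 Pa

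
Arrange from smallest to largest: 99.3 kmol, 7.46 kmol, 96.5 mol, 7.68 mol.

99.3 kmol = 99300 mol
7.46 kmol = 7460 mol
96.5 mol = 96.5 mol
7.68 mol = 7.68 mol

7.68 mol < 96.5 mol < 7.46 kmol < 99.3 kmol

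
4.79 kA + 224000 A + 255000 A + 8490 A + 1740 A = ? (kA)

In kA:
  4.79 kA → 4.79
  224000 A = 224000 × 10^-3 kA = 224
  255000 A = 255000 × 10^-3 kA = 255
  8490 A = 8490 × 10^-3 kA = 8.49
  1740 A = 1740 × 10^-3 kA = 1.74
Sum: 4.79 + 224 + 255 + 8.49 + 1.74 = 494.02

494.02 kA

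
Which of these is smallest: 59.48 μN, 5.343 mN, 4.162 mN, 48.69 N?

59.48 μN = 0.00005948 N
5.343 mN = 0.005343 N
4.162 mN = 0.004162 N
48.69 N = 48.69 N

59.48 μN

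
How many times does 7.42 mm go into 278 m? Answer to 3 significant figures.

37500

(278) / (7.42e-3) = 37.47e3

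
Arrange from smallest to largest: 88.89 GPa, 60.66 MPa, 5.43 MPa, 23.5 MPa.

5.43 MPa < 23.5 MPa < 60.66 MPa < 88.89 GPa

88.89 GPa = 88890000000 Pa
60.66 MPa = 60660000 Pa
5.43 MPa = 5430000 Pa
23.5 MPa = 23500000 Pa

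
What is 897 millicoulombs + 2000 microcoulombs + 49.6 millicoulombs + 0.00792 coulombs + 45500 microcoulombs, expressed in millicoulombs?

In millicoulombs:
  897 millicoulombs → 897
  2000 microcoulombs = 2000e-3 millicoulombs = 2
  49.6 millicoulombs → 49.6
  0.00792 coulombs = 0.00792e3 millicoulombs = 7.92
  45500 microcoulombs = 45500e-3 millicoulombs = 45.5
Sum: 897 + 2 + 49.6 + 7.92 + 45.5 = 1002.02

1002.02 millicoulombs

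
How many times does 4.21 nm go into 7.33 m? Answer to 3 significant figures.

1740000000

(7.33) / (4.21e-9) = 1.741e9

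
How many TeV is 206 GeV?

giga = 1e9, tera = 1e12; factor is 1e-3.
206 × 1e-3 = 0.206

0.206 TeV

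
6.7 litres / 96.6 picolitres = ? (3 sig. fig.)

69400000000

(6.7) / (96.6 × 10^-12) = 0.06936 × 10^12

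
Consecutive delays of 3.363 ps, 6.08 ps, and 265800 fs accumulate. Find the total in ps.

In ps:
  3.363 ps → 3.363
  6.08 ps → 6.08
  265800 fs = 265800e-3 ps = 265.8
Sum: 3.363 + 6.08 + 265.8 = 275.243

275.243 ps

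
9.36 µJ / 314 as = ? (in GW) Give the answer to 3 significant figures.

29.8 GW

(9.36 × 10^-6) / (314 × 10^-18) = 0.029809 × 10^12 W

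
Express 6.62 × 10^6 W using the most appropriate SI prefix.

6.62 MW

= 6.62 × 10^6 W; 10^6 is mega.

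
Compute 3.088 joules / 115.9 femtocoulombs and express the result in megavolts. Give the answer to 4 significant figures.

26640000 megavolts

(3.088) / (115.9 × 10^-15) = 0.0266437 × 10^15 V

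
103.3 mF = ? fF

103300000000000 fF

milli = 1e-3, femto = 1e-15; factor is 1e12.
103.3 × 1e12 = 103300000000000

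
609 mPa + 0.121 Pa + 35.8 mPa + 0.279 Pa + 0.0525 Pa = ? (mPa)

1097.3 mPa

In mPa:
  609 mPa → 609
  0.121 Pa = 0.121 × 10³ mPa = 121
  35.8 mPa → 35.8
  0.279 Pa = 0.279 × 10³ mPa = 279
  0.0525 Pa = 0.0525 × 10³ mPa = 52.5
Sum: 609 + 121 + 35.8 + 279 + 52.5 = 1097.3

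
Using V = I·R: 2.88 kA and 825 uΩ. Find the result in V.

2.376 V

2.88 × 10³ × 825 × 10⁻⁶ = 2376 × 10⁻³ V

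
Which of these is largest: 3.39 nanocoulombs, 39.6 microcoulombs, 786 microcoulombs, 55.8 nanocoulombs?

786 microcoulombs

3.39 nanocoulombs = 0.00000000339 coulombs
39.6 microcoulombs = 0.0000396 coulombs
786 microcoulombs = 0.000786 coulombs
55.8 nanocoulombs = 0.0000000558 coulombs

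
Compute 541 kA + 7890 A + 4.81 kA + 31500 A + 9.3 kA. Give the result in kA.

594.5 kA

In kA:
  541 kA → 541
  7890 A = 7890 × 10^-3 kA = 7.89
  4.81 kA → 4.81
  31500 A = 31500 × 10^-3 kA = 31.5
  9.3 kA → 9.3
Sum: 541 + 7.89 + 4.81 + 31.5 + 9.3 = 594.5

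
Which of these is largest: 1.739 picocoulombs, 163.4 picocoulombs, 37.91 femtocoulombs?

1.739 picocoulombs = 0.000000000001739 coulombs
163.4 picocoulombs = 0.0000000001634 coulombs
37.91 femtocoulombs = 0.00000000000003791 coulombs

163.4 picocoulombs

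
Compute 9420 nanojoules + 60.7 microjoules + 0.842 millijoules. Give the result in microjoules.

912.12 microjoules

In microjoules:
  9420 nanojoules = 9420e-3 microjoules = 9.42
  60.7 microjoules → 60.7
  0.842 millijoules = 0.842e3 microjoules = 842
Sum: 9.42 + 60.7 + 842 = 912.12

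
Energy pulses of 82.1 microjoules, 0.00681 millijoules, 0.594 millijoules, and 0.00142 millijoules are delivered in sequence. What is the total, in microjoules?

In microjoules:
  82.1 microjoules → 82.1
  0.00681 millijoules = 0.00681 × 10^3 microjoules = 6.81
  0.594 millijoules = 0.594 × 10^3 microjoules = 594
  0.00142 millijoules = 0.00142 × 10^3 microjoules = 1.42
Sum: 82.1 + 6.81 + 594 + 1.42 = 684.33

684.33 microjoules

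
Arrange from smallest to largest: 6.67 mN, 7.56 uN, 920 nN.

920 nN < 7.56 uN < 6.67 mN

6.67 mN = 0.00667 N
7.56 uN = 0.00000756 N
920 nN = 0.00000092 N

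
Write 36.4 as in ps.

0.0000364 ps

atto = 10^-18, pico = 10^-12; factor is 10^-6.
36.4 × 10^-6 = 0.0000364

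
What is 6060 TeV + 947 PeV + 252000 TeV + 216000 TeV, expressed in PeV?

1421.06 PeV

In PeV:
  6060 TeV = 6060 × 10^-3 PeV = 6.06
  947 PeV → 947
  252000 TeV = 252000 × 10^-3 PeV = 252
  216000 TeV = 216000 × 10^-3 PeV = 216
Sum: 6.06 + 947 + 252 + 216 = 1421.06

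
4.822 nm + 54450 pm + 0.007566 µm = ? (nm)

66.838 nm

In nm:
  4.822 nm → 4.822
  54450 pm = 54450 × 10⁻³ nm = 54.45
  0.007566 µm = 0.007566 × 10³ nm = 7.566
Sum: 4.822 + 54.45 + 7.566 = 66.838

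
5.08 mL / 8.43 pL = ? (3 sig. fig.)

(5.08e-3) / (8.43e-12) = 0.6026e9

603000000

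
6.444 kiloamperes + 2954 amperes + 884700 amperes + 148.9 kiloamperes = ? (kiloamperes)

In kiloamperes:
  6.444 kiloamperes → 6.444
  2954 amperes = 2954e-3 kiloamperes = 2.954
  884700 amperes = 884700e-3 kiloamperes = 884.7
  148.9 kiloamperes → 148.9
Sum: 6.444 + 2.954 + 884.7 + 148.9 = 1042.998

1042.998 kiloamperes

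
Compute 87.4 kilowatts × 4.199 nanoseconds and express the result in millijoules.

0.3669926 millijoules

87.4 × 10³ × 4.199 × 10⁻⁹ = 366.9926 × 10⁻⁶ J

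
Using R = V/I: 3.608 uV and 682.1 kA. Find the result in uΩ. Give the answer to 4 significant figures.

0.000005290 uΩ

(3.608 × 10⁻⁶) / (682.1 × 10³) = 0.00528955 × 10⁻⁹ Ω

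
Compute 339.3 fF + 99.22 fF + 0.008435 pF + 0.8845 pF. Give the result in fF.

In fF:
  339.3 fF → 339.3
  99.22 fF → 99.22
  0.008435 pF = 0.008435e3 fF = 8.435
  0.8845 pF = 0.8845e3 fF = 884.5
Sum: 339.3 + 99.22 + 8.435 + 884.5 = 1331.455

1331.455 fF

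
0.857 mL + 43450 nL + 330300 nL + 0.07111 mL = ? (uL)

In uL:
  0.857 mL = 0.857e3 uL = 857
  43450 nL = 43450e-3 uL = 43.45
  330300 nL = 330300e-3 uL = 330.3
  0.07111 mL = 0.07111e3 uL = 71.11
Sum: 857 + 43.45 + 330.3 + 71.11 = 1301.86

1301.86 uL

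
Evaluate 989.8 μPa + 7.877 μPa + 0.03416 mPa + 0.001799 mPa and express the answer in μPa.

In μPa:
  989.8 μPa → 989.8
  7.877 μPa → 7.877
  0.03416 mPa = 0.03416 × 10^3 μPa = 34.16
  0.001799 mPa = 0.001799 × 10^3 μPa = 1.799
Sum: 989.8 + 7.877 + 34.16 + 1.799 = 1033.636

1033.636 μPa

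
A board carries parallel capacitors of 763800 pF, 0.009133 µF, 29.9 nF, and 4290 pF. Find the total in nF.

In nF:
  763800 pF = 763800e-3 nF = 763.8
  0.009133 µF = 0.009133e3 nF = 9.133
  29.9 nF → 29.9
  4290 pF = 4290e-3 nF = 4.29
Sum: 763.8 + 9.133 + 29.9 + 4.29 = 807.123

807.123 nF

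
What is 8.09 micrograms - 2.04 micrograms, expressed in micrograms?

In micrograms:
  8.09 micrograms → 8.09
  2.04 micrograms → 2.04
Difference: 8.09 - 2.04 = 6.05

6.05 micrograms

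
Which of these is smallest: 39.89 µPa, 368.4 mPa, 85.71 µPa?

39.89 µPa = 0.00003989 Pa
368.4 mPa = 0.3684 Pa
85.71 µPa = 0.00008571 Pa

39.89 µPa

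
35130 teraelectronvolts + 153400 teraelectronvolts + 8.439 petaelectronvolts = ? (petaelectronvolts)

196.969 petaelectronvolts

In petaelectronvolts:
  35130 teraelectronvolts = 35130 × 10^-3 petaelectronvolts = 35.13
  153400 teraelectronvolts = 153400 × 10^-3 petaelectronvolts = 153.4
  8.439 petaelectronvolts → 8.439
Sum: 35.13 + 153.4 + 8.439 = 196.969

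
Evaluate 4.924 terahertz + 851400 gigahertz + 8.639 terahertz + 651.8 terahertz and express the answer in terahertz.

1516.763 terahertz

In terahertz:
  4.924 terahertz → 4.924
  851400 gigahertz = 851400 × 10^-3 terahertz = 851.4
  8.639 terahertz → 8.639
  651.8 terahertz → 651.8
Sum: 4.924 + 851.4 + 8.639 + 651.8 = 1516.763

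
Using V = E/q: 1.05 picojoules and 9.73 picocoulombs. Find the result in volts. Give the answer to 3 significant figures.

0.108 volts

(1.05 × 10⁻¹²) / (9.73 × 10⁻¹²) = 0.10791 V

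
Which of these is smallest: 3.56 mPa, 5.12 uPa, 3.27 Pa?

3.56 mPa = 0.00356 Pa
5.12 uPa = 0.00000512 Pa
3.27 Pa = 3.27 Pa

5.12 uPa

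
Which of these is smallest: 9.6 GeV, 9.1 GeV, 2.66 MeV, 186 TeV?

2.66 MeV

9.6 GeV = 9600000000 eV
9.1 GeV = 9100000000 eV
2.66 MeV = 2660000 eV
186 TeV = 186000000000000 eV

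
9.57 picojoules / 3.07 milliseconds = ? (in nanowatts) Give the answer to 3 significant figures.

3.12 nanowatts

(9.57e-12) / (3.07e-3) = 3.1173e-9 W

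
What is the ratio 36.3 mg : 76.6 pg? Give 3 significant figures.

474000000

(36.3 × 10^-3) / (76.6 × 10^-12) = 0.4739 × 10^9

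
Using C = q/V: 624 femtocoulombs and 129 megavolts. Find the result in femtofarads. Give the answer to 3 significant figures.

(624 × 10⁻¹⁵) / (129 × 10⁶) = 4.8372 × 10⁻²¹ F

0.00000484 femtofarads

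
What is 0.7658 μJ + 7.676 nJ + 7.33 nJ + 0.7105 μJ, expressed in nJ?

In nJ:
  0.7658 μJ = 0.7658 × 10³ nJ = 765.8
  7.676 nJ → 7.676
  7.33 nJ → 7.33
  0.7105 μJ = 0.7105 × 10³ nJ = 710.5
Sum: 765.8 + 7.676 + 7.33 + 710.5 = 1491.306

1491.306 nJ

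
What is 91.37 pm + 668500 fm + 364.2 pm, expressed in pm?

1124.07 pm

In pm:
  91.37 pm → 91.37
  668500 fm = 668500 × 10⁻³ pm = 668.5
  364.2 pm → 364.2
Sum: 91.37 + 668.5 + 364.2 = 1124.07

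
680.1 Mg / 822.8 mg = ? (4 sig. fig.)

826600000

(680.1 × 10^6) / (822.8 × 10^-3) = 0.82657 × 10^9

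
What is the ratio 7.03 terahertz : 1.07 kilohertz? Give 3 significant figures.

(7.03 × 10^12) / (1.07 × 10^3) = 6.57 × 10^9

6570000000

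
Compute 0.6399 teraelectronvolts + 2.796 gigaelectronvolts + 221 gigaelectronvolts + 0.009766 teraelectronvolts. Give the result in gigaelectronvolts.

873.462 gigaelectronvolts

In gigaelectronvolts:
  0.6399 teraelectronvolts = 0.6399 × 10^3 gigaelectronvolts = 639.9
  2.796 gigaelectronvolts → 2.796
  221 gigaelectronvolts → 221
  0.009766 teraelectronvolts = 0.009766 × 10^3 gigaelectronvolts = 9.766
Sum: 639.9 + 2.796 + 221 + 9.766 = 873.462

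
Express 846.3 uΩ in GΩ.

0.0000000000008463 GΩ

micro = 1e-6, giga = 1e9; factor is 1e-15.
846.3 × 1e-15 = 0.0000000000008463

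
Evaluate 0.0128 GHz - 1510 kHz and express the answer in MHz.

In MHz:
  0.0128 GHz = 0.0128e3 MHz = 12.8
  1510 kHz = 1510e-3 MHz = 1.51
Difference: 12.8 - 1.51 = 11.29

11.29 MHz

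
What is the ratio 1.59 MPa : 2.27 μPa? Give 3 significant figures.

700000000000

(1.59 × 10^6) / (2.27 × 10^-6) = 0.7004 × 10^12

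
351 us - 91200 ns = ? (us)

In us:
  351 us → 351
  91200 ns = 91200e-3 us = 91.2
Difference: 351 - 91.2 = 259.8

259.8 us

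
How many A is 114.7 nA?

nano = 1e-9, (no prefix) = 1e0; factor is 1e-9.
114.7 × 1e-9 = 0.0000001147

0.0000001147 A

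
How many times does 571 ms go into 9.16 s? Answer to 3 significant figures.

(9.16) / (571 × 10⁻³) = 0.01604 × 10³

16.0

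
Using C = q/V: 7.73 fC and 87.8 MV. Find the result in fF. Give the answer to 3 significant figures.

0.0000000880 fF

(7.73e-15) / (87.8e6) = 0.088041e-21 F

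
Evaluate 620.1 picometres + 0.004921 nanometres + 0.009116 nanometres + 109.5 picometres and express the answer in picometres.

In picometres:
  620.1 picometres → 620.1
  0.004921 nanometres = 0.004921 × 10^3 picometres = 4.921
  0.009116 nanometres = 0.009116 × 10^3 picometres = 9.116
  109.5 picometres → 109.5
Sum: 620.1 + 4.921 + 9.116 + 109.5 = 743.637

743.637 picometres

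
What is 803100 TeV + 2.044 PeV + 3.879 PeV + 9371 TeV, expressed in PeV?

818.394 PeV

In PeV:
  803100 TeV = 803100e-3 PeV = 803.1
  2.044 PeV → 2.044
  3.879 PeV → 3.879
  9371 TeV = 9371e-3 PeV = 9.371
Sum: 803.1 + 2.044 + 3.879 + 9.371 = 818.394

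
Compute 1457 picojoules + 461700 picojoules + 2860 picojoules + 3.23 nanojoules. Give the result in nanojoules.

469.247 nanojoules

In nanojoules:
  1457 picojoules = 1457 × 10^-3 nanojoules = 1.457
  461700 picojoules = 461700 × 10^-3 nanojoules = 461.7
  2860 picojoules = 2860 × 10^-3 nanojoules = 2.86
  3.23 nanojoules → 3.23
Sum: 1.457 + 461.7 + 2.86 + 3.23 = 469.247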